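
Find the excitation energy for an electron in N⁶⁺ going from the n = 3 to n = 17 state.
71.76863 eV

The energy levels of a hydrogen-like atom are E_n = -13.6057 Z² eV / n².

Energy at n = 3: E_3 = -13.6057 × 7² / 3² = -74.07547778 eV
Energy at n = 17: E_17 = -13.6057 × 7² / 17² = -2.30684879 eV

The excitation energy is the difference:
ΔE = E_17 - E_3
ΔE = -2.30684879 - (-74.07547778)
ΔE = 71.76863 eV

Since this is positive, energy must be absorbed (photon absorption).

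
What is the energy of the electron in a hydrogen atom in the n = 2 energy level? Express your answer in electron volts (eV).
-3.40 eV

The energy levels of a hydrogen-like atom are given by:
E_n = -13.6057 eV / n²

For n = 2:
E_2 = -13.6057 eV / 2²
E_2 = -13.6057 eV / 4
E_2 = -3.40 eV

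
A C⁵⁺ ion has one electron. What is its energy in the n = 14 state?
-2.4990 eV

For hydrogen-like ions, the energy levels scale with Z²:
E_n = -13.6057 Z² / n² eV

For C⁵⁺ (Z = 6) at n = 14:
E_14 = -13.6057 × 6² / 14²
E_14 = -13.6057 × 36 / 196
E_14 = -489.8052 / 196
E_14 = -2.4990 eV

The energy is 36 times more negative than hydrogen at the same n due to the stronger nuclear charge.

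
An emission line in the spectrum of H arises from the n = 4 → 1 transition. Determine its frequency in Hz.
3.084e+15 Hz

First, find the transition energy:
E_4 = -13.6057 / 4² = -0.8503563 eV
E_1 = -13.6057 / 1² = -13.6057000 eV
|ΔE| = |E_1 - E_4| = 12.7553437 eV

Convert to Joules: E = 12.7553437 eV × (1.602177 × 10⁻¹⁹ J/eV) = 2.04363e-18 J

Using E = hf:
f = E/h = 2.04363e-18 J / (6.62607 × 10⁻³⁴ J·s)
f = 3.084e+15 Hz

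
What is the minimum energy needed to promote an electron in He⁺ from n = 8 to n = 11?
0.40 eV

The energy levels of a hydrogen-like atom are E_n = -13.6057 Z² eV / n².

Energy at n = 8: E_8 = -13.6057 × 2² / 8² = -0.85036 eV
Energy at n = 11: E_11 = -13.6057 × 2² / 11² = -0.44978 eV

The excitation energy is the difference:
ΔE = E_11 - E_8
ΔE = -0.44978 - (-0.85036)
ΔE = 0.40 eV

Since this is positive, energy must be absorbed (photon absorption).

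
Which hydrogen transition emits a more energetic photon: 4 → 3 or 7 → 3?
7 → 3

Calculate the energy for each transition:

Transition 4 → 3:
ΔE₁ = |E_3 - E_4| = |-13.6057/3² - (-13.6057/4²)|
ΔE₁ = |-1.51174444444 - (-0.85035625000)| = 0.66138819 eV

Transition 7 → 3:
ΔE₂ = |E_3 - E_7| = |-13.6057/3² - (-13.6057/7²)|
ΔE₂ = |-1.51174444444 - (-0.27766734694)| = 1.23407710 eV

Since 1.23407710 eV > 0.66138819 eV, the transition 7 → 3 emits the more energetic photon.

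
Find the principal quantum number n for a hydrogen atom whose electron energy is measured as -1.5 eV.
n = 3

The exact energy levels follow E_n = -13.6057 eV / n².

The measured value (-1.5 eV) is reported to only 2 significant figures, so we must test candidate n values and see which one matches to that precision.

Candidate energies:
  n = 1:  E = -13.6057/1² = -13.60570 eV
  n = 2:  E = -13.6057/2² = -3.40143 eV
  n = 3:  E = -13.6057/3² = -1.51174 eV  ← matches
  n = 4:  E = -13.6057/4² = -0.85036 eV
  n = 5:  E = -13.6057/5² = -0.54423 eV

Checking against the measurement of -1.5 eV (2 sig figs), only n = 3 agrees:
E_3 = -1.51174 eV, which rounds to -1.5 eV ✓

Therefore n = 3.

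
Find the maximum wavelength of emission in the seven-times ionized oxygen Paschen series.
29.2907 nm

The longest wavelength corresponds to the smallest energy transition in the series.
The Paschen series has all transitions ending at n_f = 3.

For O⁷⁺ (Z = 8), the first line (α-line) is the jump from n = 4 to n = 3:
E_4 = -13.6057 × 8² / 4² = -54.422800 eV
E_3 = -13.6057 × 8² / 3² = -96.751644 eV
ΔE = E_4 - E_3 = 42.328844 eV

λ = hc/E = 1239.84 eV·nm / 42.328844 eV
λ = 29.2907 nm

This is the α-line of the Paschen series in O⁷⁺.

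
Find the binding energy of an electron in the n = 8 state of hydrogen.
0.213 eV

The ionization energy is the energy needed to remove the electron completely (n → ∞).

For hydrogen, E_n = -13.6057 eV / n².

At n = 8: E_8 = -13.6057 / 8² = -0.212589 eV
At n = ∞: E_∞ = 0 eV

Ionization energy = E_∞ - E_8 = 0 - (-0.212589) = 0.212589 eV
Ionization energy ≈ 0.213 eV

This is also called the binding energy of the electron in state n = 8.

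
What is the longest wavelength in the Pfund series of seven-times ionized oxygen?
116.49696 nm

The longest wavelength corresponds to the smallest energy transition in the series.
The Pfund series has all transitions ending at n_f = 5.

For O⁷⁺ (Z = 8), the first line (α-line) is the jump from n = 6 to n = 5:
E_6 = -13.6057 × 8² / 6² = -24.18791111 eV
E_5 = -13.6057 × 8² / 5² = -34.83059200 eV
ΔE = E_6 - E_5 = 10.64268089 eV

λ = hc/E = 1239.84 eV·nm / 10.64268089 eV
λ = 116.49696 nm

This is the α-line of the Pfund series in O⁷⁺.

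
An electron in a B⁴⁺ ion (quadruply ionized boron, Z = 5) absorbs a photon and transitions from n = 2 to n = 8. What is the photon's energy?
79.721 eV

The energy levels of a hydrogen-like atom are E_n = -13.6057 Z² eV / n².

Energy at n = 2: E_2 = -13.6057 × 5² / 2² = -85.035625 eV
Energy at n = 8: E_8 = -13.6057 × 5² / 8² = -5.314727 eV

The excitation energy is the difference:
ΔE = E_8 - E_2
ΔE = -5.314727 - (-85.035625)
ΔE = 79.721 eV

Since this is positive, energy must be absorbed (photon absorption).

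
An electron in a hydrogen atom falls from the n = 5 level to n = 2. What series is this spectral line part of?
Balmer series

The spectral series in hydrogen are named based on the final (lower) energy level:
- Lyman series: n_final = 1 (ultraviolet)
- Balmer series: n_final = 2 (visible/near-UV)
- Paschen series: n_final = 3 (infrared)
- Brackett series: n_final = 4 (infrared)
- Pfund series: n_final = 5 (far infrared)

Since this transition ends at n = 2, it belongs to the Balmer series.

For reference, this 5 → 2 line has photon energy
ΔE = 13.6057 eV × (1/2² - 1/5²) = 2.85719700 eV,
corresponding to wavelength λ = hc/ΔE = 1239.84 eV·nm / 2.85719700 eV = 433.9358 nm in the visible/near-UV region.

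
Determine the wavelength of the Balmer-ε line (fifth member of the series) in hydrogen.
396.907 nm

The lines of a series are numbered from the longest wavelength (smallest ΔE) outward; the fifth line is the transition from n = n_f + 5 to n_f.
The Balmer series has all transitions ending at n_f = 2.

For H, the fifth line (ε-line) is the jump from n = 7 to n = 2:
E_7 = -13.6057 / 7² = -0.2776673 eV
E_2 = -13.6057 / 2² = -3.4014250 eV
ΔE = E_7 - E_2 = 3.1237577 eV

λ = hc/E = 1239.84 eV·nm / 3.1237577 eV
λ = 396.907 nm

This is the ε-line of the Balmer series in H.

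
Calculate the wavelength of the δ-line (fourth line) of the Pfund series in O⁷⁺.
51.487497 nm

The lines of a series are numbered from the longest wavelength (smallest ΔE) outward; the fourth line is the transition from n = n_f + 4 to n_f.
The Pfund series has all transitions ending at n_f = 5.

For O⁷⁺ (Z = 8), the fourth line (δ-line) is the jump from n = 9 to n = 5:
E_9 = -13.6057 × 8² / 9² = -10.75018272 eV
E_5 = -13.6057 × 8² / 5² = -34.83059200 eV
ΔE = E_9 - E_5 = 24.08040928 eV

λ = hc/E = 1239.84 eV·nm / 24.08040928 eV
λ = 51.487497 nm

This is the δ-line of the Pfund series in O⁷⁺.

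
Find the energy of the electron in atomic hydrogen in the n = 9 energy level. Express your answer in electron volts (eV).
-0.16797 eV

The energy levels of a hydrogen-like atom are given by:
E_n = -13.6057 eV / n²

For n = 9:
E_9 = -13.6057 eV / 9²
E_9 = -13.6057 eV / 81
E_9 = -0.16797 eV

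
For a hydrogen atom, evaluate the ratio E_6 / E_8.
1.777778

Using E_n = -13.6057 Z² / n² eV with Z = 1:

E_6 = -13.6057 / 6² = -13.6057 / 36 = -0.377936111111 eV
E_8 = -13.6057 / 8² = -13.6057 / 64 = -0.212589062500 eV

The ratio is:
E_6/E_8 = (-0.377936111111) / (-0.212589062500)
E_6/E_8 = (-13.6057/36) / (-13.6057/64)
E_6/E_8 = 64/36
E_6/E_8 = 1.777778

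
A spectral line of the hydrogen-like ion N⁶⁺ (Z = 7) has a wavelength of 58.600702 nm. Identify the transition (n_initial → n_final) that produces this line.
n = 11 → n = 5

First, find the photon energy from the wavelength (hc = 1239.84 eV·nm):
E = hc/λ = 1239.84 eV·nm / 58.600702 nm = 21.157426 eV

The energy levels of N⁶⁺ satisfy E_n = -13.6057 × 7² / n² eV, so an emission n_i → n_f releases
ΔE = 13.6057 × 7² × (1/n_f² − 1/n_i²) eV.

Setting ΔE equal to the photon energy:
1/n_f² − 1/n_i² = 21.157426 / (13.6057 × 7²) = 0.031735538

Since 1/n_i² must be positive, we need 1/n_f² > 0.031735538, i.e. n_f ≤ 5. For each allowed n_f, solve n_i = (1/n_f² − 0.031735538)^(−1/2) and check whether it is a whole number:
  n_f = 1: 1/n_i² = 1.000000000 − 0.031735538 = 0.968264462 → n_i = 1.016  (not an integer) ✗
  n_f = 2: 1/n_i² = 0.250000000 − 0.031735538 = 0.218264462 → n_i = 2.140  (not an integer) ✗
  n_f = 3: 1/n_i² = 0.111111111 − 0.031735538 = 0.079375573 → n_i = 3.549  (not an integer) ✗
  n_f = 4: 1/n_i² = 0.062500000 − 0.031735538 = 0.030764462 → n_i = 5.701  (not an integer) ✗
  n_f = 5: 1/n_i² = 0.040000000 − 0.031735538 = 0.008264462 → n_i = 11.000  → integer, n_i = 11 ✓

Only n_f = 5 gives an integer upper level, n_i = 11.

The transition is from n = 11 to n = 5 (emission).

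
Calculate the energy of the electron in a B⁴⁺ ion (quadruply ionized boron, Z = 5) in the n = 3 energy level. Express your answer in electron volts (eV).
-37.7936 eV

The energy levels of a hydrogen-like atom are given by:
E_n = -13.6057 Z² / n² eV  (with Z = 5 for B⁴⁺)

For n = 3:
E_3 = -13.6057 × 5² / 3²
E_3 = -13.6057 × 25 / 9
E_3 = -37.7936 eV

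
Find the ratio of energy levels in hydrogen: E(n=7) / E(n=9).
1.653

Using E_n = -13.6057 Z² / n² eV with Z = 1:

E_7 = -13.6057 / 7² = -13.6057 / 49 = -0.277667347 eV
E_9 = -13.6057 / 9² = -13.6057 / 81 = -0.167971605 eV

The ratio is:
E_7/E_9 = (-0.277667347) / (-0.167971605)
E_7/E_9 = (-13.6057/49) / (-13.6057/81)
E_7/E_9 = 81/49
E_7/E_9 = 1.653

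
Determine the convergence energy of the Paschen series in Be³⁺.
24.18791 eV

The series limit corresponds to the transition from n = ∞ to n = 3.
This is the highest energy (shortest wavelength) transition in the Paschen series.

E_∞ = 0 eV
E_3 = -13.6057 × 4² / 3² = -24.18791 eV

Energy at series limit:
ΔE = E_∞ - E_3 = 0 - (-24.18791) = 24.18791 eV

This energy equals the ionization energy from the n = 3 state of Be³⁺.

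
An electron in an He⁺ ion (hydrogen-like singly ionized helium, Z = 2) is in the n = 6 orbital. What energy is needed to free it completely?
1.51 eV

The ionization energy is the energy needed to remove the electron completely (n → ∞).

For a hydrogen-like ion with Z = 2, E_n = -13.6057 Z² / n² eV.

At n = 6: E_6 = -13.6057 × 2² / 6² = -1.51174 eV
At n = ∞: E_∞ = 0 eV

Ionization energy = E_∞ - E_6 = 0 - (-1.51174) = 1.51174 eV
Ionization energy ≈ 1.51 eV

This is also called the binding energy of the electron in state n = 6.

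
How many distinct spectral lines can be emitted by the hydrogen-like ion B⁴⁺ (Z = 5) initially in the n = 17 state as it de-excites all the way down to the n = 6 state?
66

The electron can occupy levels n = 6, 7, ..., 17 during de-excitation — that is m = 17 - 6 + 1 = 12 distinct levels.

The number of distinct spectral lines equals the number of ways to choose 2 of these m levels (each pair gives one possible emission transition):

Number of lines = m(m-1)/2 = 12×11/2 = 66

These correspond to all possible transitions between the 12 levels:
17 → 16, 17 → 15, 17 → 14, 17 → 13, 17 → 12, 17 → 11, 17 → 10, 17 → 9...

Each transition produces a photon with a unique energy (and thus wavelength). This count does not depend on Z.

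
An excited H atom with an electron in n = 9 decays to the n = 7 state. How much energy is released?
0.110 eV

The energy levels are E_n = -13.6057 eV / n².

Energy at n = 9: E_9 = -13.6057 / 9² = -0.167972 eV
Energy at n = 7: E_7 = -13.6057 / 7² = -0.277667 eV

For emission (electron falling to lower state), the photon energy is:
E_photon = E_9 - E_7 = |-0.167972 - (-0.277667)|
E_photon = 0.110 eV

This energy is carried away by the emitted photon.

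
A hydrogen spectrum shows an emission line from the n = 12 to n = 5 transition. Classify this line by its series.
Pfund series

The spectral series in hydrogen are named based on the final (lower) energy level:
- Lyman series: n_final = 1 (ultraviolet)
- Balmer series: n_final = 2 (visible/near-UV)
- Paschen series: n_final = 3 (infrared)
- Brackett series: n_final = 4 (infrared)
- Pfund series: n_final = 5 (far infrared)

Since this transition ends at n = 5, it belongs to the Pfund series.

For reference, this 12 → 5 line has photon energy
ΔE = 13.6057 eV × (1/5² - 1/12²) = 0.449743972 eV,
corresponding to wavelength λ = hc/ΔE = 1239.84 eV·nm / 0.449743972 eV = 2756.768 nm in the far infrared region.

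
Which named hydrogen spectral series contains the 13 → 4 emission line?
Brackett series

The spectral series in hydrogen are named based on the final (lower) energy level:
- Lyman series: n_final = 1 (ultraviolet)
- Balmer series: n_final = 2 (visible/near-UV)
- Paschen series: n_final = 3 (infrared)
- Brackett series: n_final = 4 (infrared)
- Pfund series: n_final = 5 (far infrared)

Since this transition ends at n = 4, it belongs to the Brackett series.

For reference, this 13 → 4 line has photon energy
ΔE = 13.6057 eV × (1/4² - 1/13²) = 0.769849149 eV,
corresponding to wavelength λ = hc/ΔE = 1239.84 eV·nm / 0.769849149 eV = 1610.497 nm in the infrared region.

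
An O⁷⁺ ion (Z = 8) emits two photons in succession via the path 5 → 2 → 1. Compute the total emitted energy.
835.934208 eV

The energy levels of O⁷⁺ are E_n = -13.6057 × 8² / n² eV.

First transition (5 → 2):
ΔE₁ = |E_2 - E_5|
ΔE₁ = |-217.691200000000 - (-34.830592000000)| = 182.860608000 eV

Second transition (2 → 1):
ΔE₂ = |E_1 - E_2|
ΔE₂ = |-870.764800000000 - (-217.691200000000)| = 653.073600000 eV

Total energy released:
E_total = ΔE₁ + ΔE₂ = 182.860608000 + 653.073600000 = 835.934208 eV

Note: This equals the direct transition 5 → 1: 835.934208 eV ✓
Energy is conserved regardless of the path taken.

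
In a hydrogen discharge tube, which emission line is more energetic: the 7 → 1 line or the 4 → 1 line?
7 → 1

Calculate the energy for each transition:

Transition 7 → 1:
ΔE₁ = |E_1 - E_7| = |-13.6057/1² - (-13.6057/7²)|
ΔE₁ = |-13.605700000 - (-0.277667347)| = 13.328033 eV

Transition 4 → 1:
ΔE₂ = |E_1 - E_4| = |-13.6057/1² - (-13.6057/4²)|
ΔE₂ = |-13.605700000 - (-0.850356250)| = 12.755344 eV

Since 13.328033 eV > 12.755344 eV, the transition 7 → 1 emits the more energetic photon.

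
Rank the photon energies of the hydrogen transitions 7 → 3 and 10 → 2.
10 → 2

Calculate the energy for each transition:

Transition 7 → 3:
ΔE₁ = |E_3 - E_7| = |-13.6057/3² - (-13.6057/7²)|
ΔE₁ = |-1.511744444 - (-0.277667347)| = 1.234077 eV

Transition 10 → 2:
ΔE₂ = |E_2 - E_10| = |-13.6057/2² - (-13.6057/10²)|
ΔE₂ = |-3.401425000 - (-0.136057000)| = 3.265368 eV

Since 3.265368 eV > 1.234077 eV, the transition 10 → 2 emits the more energetic photon.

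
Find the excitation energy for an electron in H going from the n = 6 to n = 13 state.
0.2974 eV

The energy levels of a hydrogen-like atom are E_n = -13.6057 eV / n².

Energy at n = 6: E_6 = -13.6057 / 6² = -0.3779361 eV
Energy at n = 13: E_13 = -13.6057 / 13² = -0.0805071 eV

The excitation energy is the difference:
ΔE = E_13 - E_6
ΔE = -0.0805071 - (-0.3779361)
ΔE = 0.2974 eV

Since this is positive, energy must be absorbed (photon absorption).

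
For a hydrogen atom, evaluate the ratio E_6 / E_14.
5.444

Using E_n = -13.6057 Z² / n² eV with Z = 1:

E_6 = -13.6057 / 6² = -13.6057 / 36 = -0.377936111 eV
E_14 = -13.6057 / 14² = -13.6057 / 196 = -0.069416837 eV

The ratio is:
E_6/E_14 = (-0.377936111) / (-0.069416837)
E_6/E_14 = (-13.6057/36) / (-13.6057/196)
E_6/E_14 = 196/36
E_6/E_14 = 5.444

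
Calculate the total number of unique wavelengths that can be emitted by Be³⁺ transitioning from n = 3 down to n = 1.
3

The electron can occupy levels n = 1, 2, ..., 3 during de-excitation — that is m = 3 - 1 + 1 = 3 distinct levels.

The number of distinct spectral lines equals the number of ways to choose 2 of these m levels (each pair gives one possible emission transition):

Number of lines = m(m-1)/2 = 3×2/2 = 3

These correspond to all possible transitions between the 3 levels:
3 → 2, 3 → 1, 2 → 1

Each transition produces a photon with a unique energy (and thus wavelength). This count does not depend on Z.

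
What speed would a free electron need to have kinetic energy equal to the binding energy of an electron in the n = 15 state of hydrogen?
1.458e+05 m/s (or 0.05% of c)

The binding energy at n = 15 for hydrogen is:
E_15 = -13.6057/15² = -0.06046978 eV
|E_15| = 0.06046978 eV

Convert to Joules:
KE = 0.06046978 eV × (1.602177 × 10⁻¹⁹ J/eV) = 9.68833e-21 J

Using KE = ½mv²:
v = √(2·KE/m_e)
v = √(2 × 9.68833e-21 J / 9.10938 × 10⁻³¹ kg)
v = 1.458e+05 m/s

This is approximately 0.05% the speed of light.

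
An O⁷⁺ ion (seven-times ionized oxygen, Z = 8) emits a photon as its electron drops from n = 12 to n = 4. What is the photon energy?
48.3758 eV

The energy levels are E_n = -13.6057 Z² eV / n².

Energy at n = 12: E_12 = -13.6057 × 8² / 12² = -6.0469778 eV
Energy at n = 4: E_4 = -13.6057 × 8² / 4² = -54.4228000 eV

For emission (electron falling to lower state), the photon energy is:
E_photon = E_12 - E_4 = |-6.0469778 - (-54.4228000)|
E_photon = 48.3758 eV

This energy is carried away by the emitted photon.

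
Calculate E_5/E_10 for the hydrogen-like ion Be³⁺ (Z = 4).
4.000

Using E_n = -13.6057 Z² / n² eV with Z = 4:

E_5 = -13.6057 × 4² / 5² = -217.6912 / 25 = -8.707648000 eV
E_10 = -13.6057 × 4² / 10² = -217.6912 / 100 = -2.176912000 eV

The ratio is:
E_5/E_10 = (-8.707648000) / (-2.176912000)
E_5/E_10 = (-217.6912/25) / (-217.6912/100)
E_5/E_10 = 100/25
E_5/E_10 = 4.000
(Note: the Z² factors cancel in the ratio.)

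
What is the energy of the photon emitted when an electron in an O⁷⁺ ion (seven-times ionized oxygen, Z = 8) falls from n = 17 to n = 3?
93.73862 eV

The energy levels are E_n = -13.6057 Z² eV / n².

Energy at n = 17: E_17 = -13.6057 × 8² / 17² = -3.01302699 eV
Energy at n = 3: E_3 = -13.6057 × 8² / 3² = -96.75164444 eV

For emission (electron falling to lower state), the photon energy is:
E_photon = E_17 - E_3 = |-3.01302699 - (-96.75164444)|
E_photon = 93.73862 eV

This energy is carried away by the emitted photon.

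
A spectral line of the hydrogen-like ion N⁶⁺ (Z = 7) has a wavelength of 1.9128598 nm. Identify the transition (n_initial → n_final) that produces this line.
n = 6 → n = 1

First, find the photon energy from the wavelength (hc = 1239.84 eV·nm):
E = hc/λ = 1239.84 eV·nm / 1.9128598 nm = 648.16041 eV

The energy levels of N⁶⁺ satisfy E_n = -13.6057 × 7² / n² eV, so an emission n_i → n_f releases
ΔE = 13.6057 × 7² × (1/n_f² − 1/n_i²) eV.

Setting ΔE equal to the photon energy:
1/n_f² − 1/n_i² = 648.16041 / (13.6057 × 7²) = 0.97222219

Since 1/n_i² must be positive, we need 1/n_f² > 0.97222219, i.e. n_f ≤ 1. For each allowed n_f, solve n_i = (1/n_f² − 0.97222219)^(−1/2) and check whether it is a whole number:
  n_f = 1: 1/n_i² = 1.00000000 − 0.97222219 = 0.02777781 → n_i = 6.000  → integer, n_i = 6 ✓

Only n_f = 1 gives an integer upper level, n_i = 6.

The transition is from n = 6 to n = 1 (emission).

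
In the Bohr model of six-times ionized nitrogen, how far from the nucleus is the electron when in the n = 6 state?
0.2721 nm (or 2.7215 Å)

The Bohr radius formula is:
r_n = n² a₀ / Z

where a₀ = 0.0529177 nm is the Bohr radius.

For N⁶⁺ (Z = 7) at n = 6:
r_6 = 6² × 0.0529177 nm / 7
r_6 = 36 × 0.0529177 nm / 7
r_6 = 1.90504 nm / 7
r_6 = 0.2721 nm

The electron orbits at approximately 0.2721 nm from the nucleus.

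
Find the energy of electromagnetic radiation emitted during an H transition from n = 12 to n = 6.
0.283 eV

The energy levels are E_n = -13.6057 eV / n².

Energy at n = 12: E_12 = -13.6057 / 12² = -0.094484 eV
Energy at n = 6: E_6 = -13.6057 / 6² = -0.377936 eV

For emission (electron falling to lower state), the photon energy is:
E_photon = E_12 - E_6 = |-0.094484 - (-0.377936)|
E_photon = 0.283 eV

This energy is carried away by the emitted photon.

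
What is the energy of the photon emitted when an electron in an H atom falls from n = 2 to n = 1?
10.204 eV

The energy levels are E_n = -13.6057 eV / n².

Energy at n = 2: E_2 = -13.6057 / 2² = -3.401425 eV
Energy at n = 1: E_1 = -13.6057 / 1² = -13.605700 eV

For emission (electron falling to lower state), the photon energy is:
E_photon = E_2 - E_1 = |-3.401425 - (-13.605700)|
E_photon = 10.204 eV

This energy is carried away by the emitted photon.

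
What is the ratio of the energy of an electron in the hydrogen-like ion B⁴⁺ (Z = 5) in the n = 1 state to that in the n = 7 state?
49.00000

Using E_n = -13.6057 Z² / n² eV with Z = 5:

E_1 = -13.6057 × 5² / 1² = -340.1425 / 1 = -340.14250000000 eV
E_7 = -13.6057 × 5² / 7² = -340.1425 / 49 = -6.94168367347 eV

The ratio is:
E_1/E_7 = (-340.14250000000) / (-6.94168367347)
E_1/E_7 = (-340.1425/1) / (-340.1425/49)
E_1/E_7 = 49/1
E_1/E_7 = 49.00000
(Note: the Z² factors cancel in the ratio.)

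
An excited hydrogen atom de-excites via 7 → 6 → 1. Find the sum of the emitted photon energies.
13.33 eV

The energy levels of hydrogen are E_n = -13.6057 / n² eV.

First transition (7 → 6):
ΔE₁ = |E_6 - E_7|
ΔE₁ = |-0.37793611 - (-0.27766735)| = 0.10027 eV

Second transition (6 → 1):
ΔE₂ = |E_1 - E_6|
ΔE₂ = |-13.60570000 - (-0.37793611)| = 13.22776 eV

Total energy released:
E_total = ΔE₁ + ΔE₂ = 0.10027 + 13.22776 = 13.33 eV

Note: This equals the direct transition 7 → 1: 13.33 eV ✓
Energy is conserved regardless of the path taken.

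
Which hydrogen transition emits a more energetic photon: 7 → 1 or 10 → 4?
7 → 1

Calculate the energy for each transition:

Transition 7 → 1:
ΔE₁ = |E_1 - E_7| = |-13.6057/1² - (-13.6057/7²)|
ΔE₁ = |-13.6057000000 - (-0.2776673469)| = 13.3280327 eV

Transition 10 → 4:
ΔE₂ = |E_4 - E_10| = |-13.6057/4² - (-13.6057/10²)|
ΔE₂ = |-0.8503562500 - (-0.1360570000)| = 0.7142993 eV

Since 13.3280327 eV > 0.7142993 eV, the transition 7 → 1 emits the more energetic photon.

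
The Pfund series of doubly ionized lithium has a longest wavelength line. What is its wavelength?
828.42 nm

The longest wavelength corresponds to the smallest energy transition in the series.
The Pfund series has all transitions ending at n_f = 5.

For Li²⁺ (Z = 3), the first line (α-line) is the jump from n = 6 to n = 5:
E_6 = -13.6057 × 3² / 6² = -3.401425 eV
E_5 = -13.6057 × 3² / 5² = -4.898052 eV
ΔE = E_6 - E_5 = 1.496627 eV

λ = hc/E = 1239.84 eV·nm / 1.496627 eV
λ = 828.42 nm

This is the α-line of the Pfund series in Li²⁺.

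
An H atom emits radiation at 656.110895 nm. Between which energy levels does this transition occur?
n = 3 → n = 2

First, find the photon energy from the wavelength (hc = 1239.84 eV·nm):
E = hc/λ = 1239.84 eV·nm / 656.110895 nm = 1.8896806 eV

The energy levels of hydrogen satisfy E_n = -13.6057 / n² eV, so an emission n_i → n_f releases
ΔE = 13.6057 × (1/n_f² − 1/n_i²) eV.

Setting ΔE equal to the photon energy:
1/n_f² − 1/n_i² = 1.8896806 / 13.6057 = 0.13888889

Since 1/n_i² must be positive, we need 1/n_f² > 0.13888889, i.e. n_f ≤ 2. For each allowed n_f, solve n_i = (1/n_f² − 0.13888889)^(−1/2) and check whether it is a whole number:
  n_f = 1: 1/n_i² = 1.00000000 − 0.13888889 = 0.86111111 → n_i = 1.078  (not an integer) ✗
  n_f = 2: 1/n_i² = 0.25000000 − 0.13888889 = 0.11111111 → n_i = 3.000  → integer, n_i = 3 ✓

Only n_f = 2 gives an integer upper level, n_i = 3.

The transition is from n = 3 to n = 2 (emission).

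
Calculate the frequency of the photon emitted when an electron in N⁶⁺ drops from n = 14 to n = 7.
2.467e+15 Hz

First, find the transition energy:
E_14 = -13.6057 × 7² / 14² = -3.40143 eV
E_7 = -13.6057 × 7² / 7² = -13.60570 eV
|ΔE| = |E_7 - E_14| = 10.20427 eV

Convert to Joules: E = 10.20427 eV × (1.602177 × 10⁻¹⁹ J/eV) = 1.63490e-18 J

Using E = hf:
f = E/h = 1.63490e-18 J / (6.62607 × 10⁻³⁴ J·s)
f = 2.467e+15 Hz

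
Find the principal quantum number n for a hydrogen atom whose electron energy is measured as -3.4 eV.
n = 2

The exact energy levels follow E_n = -13.6057 eV / n².

The measured value (-3.4 eV) is reported to only 2 significant figures, so we must test candidate n values and see which one matches to that precision.

Candidate energies:
  n = 1:  E = -13.6057/1² = -13.60570 eV
  n = 2:  E = -13.6057/2² = -3.40143 eV  ← matches
  n = 3:  E = -13.6057/3² = -1.51174 eV
  n = 4:  E = -13.6057/4² = -0.85036 eV

Checking against the measurement of -3.4 eV (2 sig figs), only n = 2 agrees:
E_2 = -3.40143 eV, which rounds to -3.4 eV ✓

Therefore n = 2.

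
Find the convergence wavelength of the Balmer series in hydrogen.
364.506 nm

The series limit corresponds to the transition from n = ∞ to n = 2.
This is the highest energy (shortest wavelength) transition in the Balmer series.

E_∞ = 0 eV
E_2 = -13.6057 / 2² = -3.4014250 eV

Energy at series limit:
ΔE = E_∞ - E_2 = 0 - (-3.4014250) = 3.4014250 eV
λ = hc/E = 1239.84 eV·nm / 3.4014250 eV = 364.506 nm

This energy equals the ionization energy from the n = 2 state of hydrogen.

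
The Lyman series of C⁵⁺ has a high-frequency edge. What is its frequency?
1.1843e+17 Hz

The series limit corresponds to the transition from n = ∞ to n = 1.
This is the highest energy (shortest wavelength) transition in the Lyman series.

E_∞ = 0 eV
E_1 = -13.6057 × 6² / 1² = -489.80520 eV

Energy at series limit:
ΔE = E_∞ - E_1 = 0 - (-489.80520) = 489.80520 eV
E = 489.80520 eV × (1.602177 × 10⁻¹⁹ J/eV) = 7.847546e-17 J
f = E/h = 7.847546e-17 J / (6.62607 × 10⁻³⁴ J·s) = 1.1843e+17 Hz

This energy equals the ionization energy from the n = 1 state of C⁵⁺.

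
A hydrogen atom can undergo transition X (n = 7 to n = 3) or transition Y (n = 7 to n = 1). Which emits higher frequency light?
7 → 1

Calculate the energy for each transition:

Transition 7 → 3:
ΔE₁ = |E_3 - E_7| = |-13.6057/3² - (-13.6057/7²)|
ΔE₁ = |-1.5117444444 - (-0.2776673469)| = 1.2340771 eV

Transition 7 → 1:
ΔE₂ = |E_1 - E_7| = |-13.6057/1² - (-13.6057/7²)|
ΔE₂ = |-13.6057000000 - (-0.2776673469)| = 13.3280327 eV

Since 13.3280327 eV > 1.2340771 eV, the transition 7 → 1 emits the more energetic photon.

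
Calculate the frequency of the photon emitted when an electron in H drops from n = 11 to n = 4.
1.78426e+14 Hz

First, find the transition energy:
E_11 = -13.6057 / 11² = -0.112443802 eV
E_4 = -13.6057 / 4² = -0.850356250 eV
|ΔE| = |E_4 - E_11| = 0.737912448 eV

Convert to Joules: E = 0.737912448 eV × (1.602177 × 10⁻¹⁹ J/eV) = 1.1822664e-19 J

Using E = hf:
f = E/h = 1.1822664e-19 J / (6.62607 × 10⁻³⁴ J·s)
f = 1.78426e+14 Hz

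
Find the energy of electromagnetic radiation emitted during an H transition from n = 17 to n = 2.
3.354346 eV

The energy levels are E_n = -13.6057 eV / n².

Energy at n = 17: E_17 = -13.6057 / 17² = -0.047078547 eV
Energy at n = 2: E_2 = -13.6057 / 2² = -3.401425000 eV

For emission (electron falling to lower state), the photon energy is:
E_photon = E_17 - E_2 = |-0.047078547 - (-3.401425000)|
E_photon = 3.354346 eV

This energy is carried away by the emitted photon.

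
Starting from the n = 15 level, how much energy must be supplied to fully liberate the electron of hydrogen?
0.060 eV

The ionization energy is the energy needed to remove the electron completely (n → ∞).

For hydrogen, E_n = -13.6057 eV / n².

At n = 15: E_15 = -13.6057 / 15² = -0.060470 eV
At n = ∞: E_∞ = 0 eV

Ionization energy = E_∞ - E_15 = 0 - (-0.060470) = 0.060470 eV
Ionization energy ≈ 0.060 eV

This is also called the binding energy of the electron in state n = 15.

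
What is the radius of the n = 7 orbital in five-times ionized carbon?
0.432161 nm (or 4.321614 Å)

The Bohr radius formula is:
r_n = n² a₀ / Z

where a₀ = 0.052917721 nm is the Bohr radius.

For C⁵⁺ (Z = 6) at n = 7:
r_7 = 7² × 0.052917721 nm / 6
r_7 = 49 × 0.052917721 nm / 6
r_7 = 2.5929683 nm / 6
r_7 = 0.432161 nm

The electron orbits at approximately 0.432161 nm from the nucleus.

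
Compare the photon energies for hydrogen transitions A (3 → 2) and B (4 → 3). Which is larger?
3 → 2

Calculate the energy for each transition:

Transition 3 → 2:
ΔE₁ = |E_2 - E_3| = |-13.6057/2² - (-13.6057/3²)|
ΔE₁ = |-3.401425000000 - (-1.511744444444)| = 1.889680556 eV

Transition 4 → 3:
ΔE₂ = |E_3 - E_4| = |-13.6057/3² - (-13.6057/4²)|
ΔE₂ = |-1.511744444444 - (-0.850356250000)| = 0.661388194 eV

Since 1.889680556 eV > 0.661388194 eV, the transition 3 → 2 emits the more energetic photon.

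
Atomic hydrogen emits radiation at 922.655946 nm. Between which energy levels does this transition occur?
n = 9 → n = 3

First, find the photon energy from the wavelength (hc = 1239.84 eV·nm):
E = hc/λ = 1239.84 eV·nm / 922.655946 nm = 1.3437728 eV

The energy levels of hydrogen satisfy E_n = -13.6057 / n² eV, so an emission n_i → n_f releases
ΔE = 13.6057 × (1/n_f² − 1/n_i²) eV.

Setting ΔE equal to the photon energy:
1/n_f² − 1/n_i² = 1.3437728 / 13.6057 = 0.098765429

Since 1/n_i² must be positive, we need 1/n_f² > 0.098765429, i.e. n_f ≤ 3. For each allowed n_f, solve n_i = (1/n_f² − 0.098765429)^(−1/2) and check whether it is a whole number:
  n_f = 1: 1/n_i² = 1.000000000 − 0.098765429 = 0.901234571 → n_i = 1.053  (not an integer) ✗
  n_f = 2: 1/n_i² = 0.250000000 − 0.098765429 = 0.151234571 → n_i = 2.571  (not an integer) ✗
  n_f = 3: 1/n_i² = 0.111111111 − 0.098765429 = 0.012345682 → n_i = 9.000  → integer, n_i = 9 ✓

Only n_f = 3 gives an integer upper level, n_i = 9.

The transition is from n = 9 to n = 3 (emission).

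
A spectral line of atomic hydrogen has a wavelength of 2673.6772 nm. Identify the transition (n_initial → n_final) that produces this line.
n = 13 → n = 5

First, find the photon energy from the wavelength (hc = 1239.84 eV·nm):
E = hc/λ = 1239.84 eV·nm / 2673.6772 nm = 0.46372090 eV

The energy levels of hydrogen satisfy E_n = -13.6057 / n² eV, so an emission n_i → n_f releases
ΔE = 13.6057 × (1/n_f² − 1/n_i²) eV.

Setting ΔE equal to the photon energy:
1/n_f² − 1/n_i² = 0.46372090 / 13.6057 = 0.034082840

Since 1/n_i² must be positive, we need 1/n_f² > 0.034082840, i.e. n_f ≤ 5. For each allowed n_f, solve n_i = (1/n_f² − 0.034082840)^(−1/2) and check whether it is a whole number:
  n_f = 1: 1/n_i² = 1.000000000 − 0.034082840 = 0.965917160 → n_i = 1.017  (not an integer) ✗
  n_f = 2: 1/n_i² = 0.250000000 − 0.034082840 = 0.215917160 → n_i = 2.152  (not an integer) ✗
  n_f = 3: 1/n_i² = 0.111111111 − 0.034082840 = 0.077028271 → n_i = 3.603  (not an integer) ✗
  n_f = 4: 1/n_i² = 0.062500000 − 0.034082840 = 0.028417160 → n_i = 5.932  (not an integer) ✗
  n_f = 5: 1/n_i² = 0.040000000 − 0.034082840 = 0.005917160 → n_i = 13.000  → integer, n_i = 13 ✓

Only n_f = 5 gives an integer upper level, n_i = 13.

The transition is from n = 13 to n = 5 (emission).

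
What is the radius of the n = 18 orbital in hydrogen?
17.14534 nm (or 171.45341 Å)

The Bohr radius formula is:
r_n = n² a₀ / Z

where a₀ = 0.05291772 nm is the Bohr radius.

For H (Z = 1) at n = 18:
r_18 = 18² × 0.05291772 nm / 1
r_18 = 324 × 0.05291772 nm / 1
r_18 = 17.145341 nm / 1
r_18 = 17.14534 nm

The electron orbits at approximately 17.14534 nm from the nucleus.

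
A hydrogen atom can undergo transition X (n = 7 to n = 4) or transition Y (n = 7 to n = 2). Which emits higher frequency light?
7 → 2

Calculate the energy for each transition:

Transition 7 → 4:
ΔE₁ = |E_4 - E_7| = |-13.6057/4² - (-13.6057/7²)|
ΔE₁ = |-0.8503562500 - (-0.2776673469)| = 0.5726889 eV

Transition 7 → 2:
ΔE₂ = |E_2 - E_7| = |-13.6057/2² - (-13.6057/7²)|
ΔE₂ = |-3.4014250000 - (-0.2776673469)| = 3.1237577 eV

Since 3.1237577 eV > 0.5726889 eV, the transition 7 → 2 emits the more energetic photon.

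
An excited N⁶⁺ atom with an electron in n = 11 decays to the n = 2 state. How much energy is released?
161.160 eV

The energy levels are E_n = -13.6057 Z² eV / n².

Energy at n = 11: E_11 = -13.6057 × 7² / 11² = -5.509746 eV
Energy at n = 2: E_2 = -13.6057 × 7² / 2² = -166.669825 eV

For emission (electron falling to lower state), the photon energy is:
E_photon = E_11 - E_2 = |-5.509746 - (-166.669825)|
E_photon = 161.160 eV

This energy is carried away by the emitted photon.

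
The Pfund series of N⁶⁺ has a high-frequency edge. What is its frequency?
6.4481e+15 Hz

The series limit corresponds to the transition from n = ∞ to n = 5.
This is the highest energy (shortest wavelength) transition in the Pfund series.

E_∞ = 0 eV
E_5 = -13.6057 × 7² / 5² = -26.667172 eV

Energy at series limit:
ΔE = E_∞ - E_5 = 0 - (-26.667172) = 26.667172 eV
E = 26.667172 eV × (1.602177 × 10⁻¹⁹ J/eV) = 4.272553e-18 J
f = E/h = 4.272553e-18 J / (6.62607 × 10⁻³⁴ J·s) = 6.4481e+15 Hz

This energy equals the ionization energy from the n = 5 state of N⁶⁺.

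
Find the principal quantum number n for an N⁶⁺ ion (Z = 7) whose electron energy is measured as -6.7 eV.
n = 10

The exact energy levels follow E_n = -13.6057 Z² / n² eV with Z = 7.

The measured value (-6.7 eV) is reported to only 2 significant figures, so we must test candidate n values and see which one matches to that precision.

Candidate energies:
  n = 8:  E = -13.6057 × 7² / 8² = -10.41686 eV
  n = 9:  E = -13.6057 × 7² / 9² = -8.23061 eV
  n = 10:  E = -13.6057 × 7² / 10² = -6.66679 eV  ← matches
  n = 11:  E = -13.6057 × 7² / 11² = -5.50975 eV
  n = 12:  E = -13.6057 × 7² / 12² = -4.62972 eV

Checking against the measurement of -6.7 eV (2 sig figs), only n = 10 agrees:
E_10 = -6.66679 eV, which rounds to -6.7 eV ✓

Therefore n = 10.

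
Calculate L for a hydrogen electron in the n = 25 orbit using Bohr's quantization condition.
2.64e-33 J·s (or 25ℏ)

In the Bohr model, angular momentum is quantized:
L = nℏ

where ℏ = h/(2π) = 1.0546e-34 J·s

For n = 25:
L = 25 × 1.0546e-34 J·s
L = 2.64e-33 J·s

This can also be written as L = 25ℏ.
The angular momentum is an integer multiple of the reduced Planck constant.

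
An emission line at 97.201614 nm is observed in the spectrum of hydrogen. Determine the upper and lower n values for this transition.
n = 4 → n = 1

First, find the photon energy from the wavelength (hc = 1239.84 eV·nm):
E = hc/λ = 1239.84 eV·nm / 97.201614 nm = 12.755344 eV

The energy levels of hydrogen satisfy E_n = -13.6057 / n² eV, so an emission n_i → n_f releases
ΔE = 13.6057 × (1/n_f² − 1/n_i²) eV.

Setting ΔE equal to the photon energy:
1/n_f² − 1/n_i² = 12.755344 / 13.6057 = 0.93750002

Since 1/n_i² must be positive, we need 1/n_f² > 0.93750002, i.e. n_f ≤ 1. For each allowed n_f, solve n_i = (1/n_f² − 0.93750002)^(−1/2) and check whether it is a whole number:
  n_f = 1: 1/n_i² = 1.00000000 − 0.93750002 = 0.06249998 → n_i = 4.000  → integer, n_i = 4 ✓

Only n_f = 1 gives an integer upper level, n_i = 4.

The transition is from n = 4 to n = 1 (emission).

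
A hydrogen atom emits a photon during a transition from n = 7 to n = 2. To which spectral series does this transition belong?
Balmer series

The spectral series in hydrogen are named based on the final (lower) energy level:
- Lyman series: n_final = 1 (ultraviolet)
- Balmer series: n_final = 2 (visible/near-UV)
- Paschen series: n_final = 3 (infrared)
- Brackett series: n_final = 4 (infrared)
- Pfund series: n_final = 5 (far infrared)

Since this transition ends at n = 2, it belongs to the Balmer series.

For reference, this 7 → 2 line has photon energy
ΔE = 13.6057 eV × (1/2² - 1/7²) = 3.1237576531 eV,
corresponding to wavelength λ = hc/ΔE = 1239.84 eV·nm / 3.1237576531 eV = 396.906591 nm in the visible/near-UV region.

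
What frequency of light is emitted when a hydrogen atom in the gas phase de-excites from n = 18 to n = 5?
1.21440e+14 Hz

First, find the transition energy:
E_18 = -13.6057 / 18² = -0.041992901 eV
E_5 = -13.6057 / 5² = -0.544228000 eV
|ΔE| = |E_5 - E_18| = 0.502235099 eV

Convert to Joules: E = 0.502235099 eV × (1.602177 × 10⁻¹⁹ J/eV) = 8.0466952e-20 J

Using E = hf:
f = E/h = 8.0466952e-20 J / (6.62607 × 10⁻³⁴ J·s)
f = 1.21440e+14 Hz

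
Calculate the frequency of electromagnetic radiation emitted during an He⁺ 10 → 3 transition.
1.331e+15 Hz

First, find the transition energy:
E_10 = -13.6057 × 2² / 10² = -0.544228 eV
E_3 = -13.6057 × 2² / 3² = -6.046978 eV
|ΔE| = |E_3 - E_10| = 5.502750 eV

Convert to Joules: E = 5.502750 eV × (1.602177 × 10⁻¹⁹ J/eV) = 8.81638e-19 J

Using E = hf:
f = E/h = 8.81638e-19 J / (6.62607 × 10⁻³⁴ J·s)
f = 1.331e+15 Hz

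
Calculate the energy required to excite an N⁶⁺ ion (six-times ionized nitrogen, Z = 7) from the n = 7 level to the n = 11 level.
8.0960 eV

The energy levels of a hydrogen-like atom are E_n = -13.6057 Z² eV / n².

Energy at n = 7: E_7 = -13.6057 × 7² / 7² = -13.6057000 eV
Energy at n = 11: E_11 = -13.6057 × 7² / 11² = -5.5097463 eV

The excitation energy is the difference:
ΔE = E_11 - E_7
ΔE = -5.5097463 - (-13.6057000)
ΔE = 8.0960 eV

Since this is positive, energy must be absorbed (photon absorption).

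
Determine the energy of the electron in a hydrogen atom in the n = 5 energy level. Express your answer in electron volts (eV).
-0.54423 eV

The energy levels of a hydrogen-like atom are given by:
E_n = -13.6057 eV / n²

For n = 5:
E_5 = -13.6057 eV / 5²
E_5 = -13.6057 eV / 25
E_5 = -0.54423 eV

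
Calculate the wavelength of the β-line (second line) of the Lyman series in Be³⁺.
6.4073 nm

The lines of a series are numbered from the longest wavelength (smallest ΔE) outward; the second line is the transition from n = n_f + 2 to n_f.
The Lyman series has all transitions ending at n_f = 1.

For Be³⁺ (Z = 4), the second line (β-line) is the jump from n = 3 to n = 1:
E_3 = -13.6057 × 4² / 3² = -24.187911 eV
E_1 = -13.6057 × 4² / 1² = -217.691200 eV
ΔE = E_3 - E_1 = 193.503289 eV

λ = hc/E = 1239.84 eV·nm / 193.503289 eV
λ = 6.4073 nm

This is the β-line of the Lyman series in Be³⁺.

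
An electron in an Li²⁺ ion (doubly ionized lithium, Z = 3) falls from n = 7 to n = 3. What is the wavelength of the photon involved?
111.6300 nm

First, find the transition energy using E_n = -13.6057 Z² / n² eV:
E_7 = -13.6057 × 3² / 7² = -2.4990061 eV
E_3 = -13.6057 × 3² / 3² = -13.6057000 eV

Photon energy: |ΔE| = |E_3 - E_7| = 11.1066939 eV

Convert to wavelength using E = hc/λ with hc = 1239.84 eV·nm:
λ = hc/E = 1239.84 eV·nm / 11.1066939 eV
λ = 111.6300 nm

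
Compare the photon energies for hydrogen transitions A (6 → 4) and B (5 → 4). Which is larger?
6 → 4

Calculate the energy for each transition:

Transition 6 → 4:
ΔE₁ = |E_4 - E_6| = |-13.6057/4² - (-13.6057/6²)|
ΔE₁ = |-0.85035625 - (-0.37793611)| = 0.47242 eV

Transition 5 → 4:
ΔE₂ = |E_4 - E_5| = |-13.6057/4² - (-13.6057/5²)|
ΔE₂ = |-0.85035625 - (-0.54422800)| = 0.30613 eV

Since 0.47242 eV > 0.30613 eV, the transition 6 → 4 emits the more energetic photon.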